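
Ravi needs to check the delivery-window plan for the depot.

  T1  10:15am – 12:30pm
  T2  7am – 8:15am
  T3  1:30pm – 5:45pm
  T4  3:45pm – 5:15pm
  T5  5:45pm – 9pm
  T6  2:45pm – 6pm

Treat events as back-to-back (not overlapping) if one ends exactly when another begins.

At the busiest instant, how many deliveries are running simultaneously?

Sort all start/end points and keep a running count:
7am start T2 → 1
8:15am end T2 → 0
10:15am start T1 → 1
12:30pm end T1 → 0
1:30pm start T3 → 1
2:45pm start T6 → 2
3:45pm start T4 → 3
5:15pm end T4 → 2
5:45pm end T3 → 1
5:45pm start T5 → 2
6pm end T6 → 1
9pm end T5 → 0
Peak is 3, at 3:45pm (T3, T4, T6).

3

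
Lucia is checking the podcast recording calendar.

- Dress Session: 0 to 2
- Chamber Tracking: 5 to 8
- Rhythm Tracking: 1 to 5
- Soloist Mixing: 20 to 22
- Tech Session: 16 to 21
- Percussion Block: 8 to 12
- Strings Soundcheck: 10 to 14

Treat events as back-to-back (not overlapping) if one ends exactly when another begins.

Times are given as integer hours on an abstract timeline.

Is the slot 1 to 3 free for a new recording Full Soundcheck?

Dress Session: starts 0 before Full Soundcheck ends 3, and ends 2 after Full Soundcheck starts 1 → overlap.
Rhythm Tracking: starts 1 before Full Soundcheck ends 3, and ends 5 after Full Soundcheck starts 1 → overlap.
Chamber Tracking: starts 5 at or after Full Soundcheck ends 3 → clear.
Percussion Block: starts 8 at or after Full Soundcheck ends 3 → clear.
Strings Soundcheck: starts 10 at or after Full Soundcheck ends 3 → clear.
Tech Session: starts 16 at or after Full Soundcheck ends 3 → clear.
Soloist Mixing: starts 20 at or after Full Soundcheck ends 3 → clear.
Full Soundcheck overlaps Dress Session, Rhythm Tracking.

No — it overlaps Dress Session, Rhythm Tracking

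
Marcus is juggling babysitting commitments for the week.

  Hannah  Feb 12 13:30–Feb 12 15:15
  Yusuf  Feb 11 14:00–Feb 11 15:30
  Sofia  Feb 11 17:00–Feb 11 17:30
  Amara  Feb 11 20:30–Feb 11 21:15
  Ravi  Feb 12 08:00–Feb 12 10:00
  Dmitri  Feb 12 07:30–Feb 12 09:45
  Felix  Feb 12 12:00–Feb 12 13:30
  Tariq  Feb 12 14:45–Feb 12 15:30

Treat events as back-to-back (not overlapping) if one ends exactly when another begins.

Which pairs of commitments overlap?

Dmitri & Ravi, Hannah & Tariq

Sorted by start: Yusuf, Sofia, Amara, Dmitri, Ravi, Felix, Hannah, Tariq.
Sofia starts after Yusuf ends, so nothing later overlaps Yusuf either.
Amara starts after Sofia ends, so nothing later overlaps Sofia either.
Dmitri starts after Amara ends, so nothing later overlaps Amara either.
Ravi starts before Dmitri ends → Dmitri and Ravi overlap.
Felix starts after Dmitri ends, so nothing later overlaps Dmitri either.
Felix starts after Ravi ends, so nothing later overlaps Ravi either.
Hannah starts exactly when Felix ends (back-to-back, no overlap), so nothing later overlaps Felix either.
Tariq starts before Hannah ends → Hannah and Tariq overlap.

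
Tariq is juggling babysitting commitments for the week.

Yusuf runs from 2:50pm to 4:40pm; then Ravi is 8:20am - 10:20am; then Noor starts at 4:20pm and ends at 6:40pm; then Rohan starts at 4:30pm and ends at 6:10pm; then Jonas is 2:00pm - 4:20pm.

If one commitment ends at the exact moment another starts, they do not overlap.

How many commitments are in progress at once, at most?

3

Sort all start/end points and keep a running count:
8:20am start Ravi → 1
10:20am end Ravi → 0
2:00pm start Jonas → 1
2:50pm start Yusuf → 2
4:20pm end Jonas → 1
4:20pm start Noor → 2
4:30pm start Rohan → 3
4:40pm end Yusuf → 2
6:10pm end Rohan → 1
6:40pm end Noor → 0
Peak is 3, at 4:30pm (Noor, Rohan, Yusuf).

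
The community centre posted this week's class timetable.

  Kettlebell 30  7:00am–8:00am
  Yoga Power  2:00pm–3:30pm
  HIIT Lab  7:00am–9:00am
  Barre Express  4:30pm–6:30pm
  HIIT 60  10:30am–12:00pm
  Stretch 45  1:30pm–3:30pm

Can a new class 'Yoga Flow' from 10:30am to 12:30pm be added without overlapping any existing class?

No — it overlaps HIIT 60

Kettlebell 30: ends 8:00am at or before Yoga Flow starts 10:30am → clear.
HIIT Lab: ends 9:00am at or before Yoga Flow starts 10:30am → clear.
HIIT 60: starts 10:30am before Yoga Flow ends 12:30pm, and ends 12:00pm after Yoga Flow starts 10:30am → overlap.
Stretch 45: starts 1:30pm at or after Yoga Flow ends 12:30pm → clear.
Yoga Power: starts 2:00pm at or after Yoga Flow ends 12:30pm → clear.
Barre Express: starts 4:30pm at or after Yoga Flow ends 12:30pm → clear.
Yoga Flow overlaps HIIT 60.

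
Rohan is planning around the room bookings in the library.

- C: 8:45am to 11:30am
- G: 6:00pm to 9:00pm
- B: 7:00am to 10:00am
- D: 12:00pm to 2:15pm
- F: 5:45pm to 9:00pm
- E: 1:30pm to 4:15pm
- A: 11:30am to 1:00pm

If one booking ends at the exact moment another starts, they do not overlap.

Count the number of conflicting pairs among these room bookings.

4

Two intervals overlap when each starts before the other ends.
Sorted by start: B, C, A, D, E, F, G.
C starts before B ends → B and C overlap.
A starts after B ends — done with B.
A starts exactly when C ends (back-to-back, no overlap) — done with C.
D starts before A ends → A and D overlap.
E starts after A ends — done with A.
E starts before D ends → D and E overlap.
F starts after D ends — done with D.
F starts after E ends — done with E.
G starts before F ends → F and G overlap.
Overlapping pairs: A & D, B & C, D & E, F & G — 4 in total.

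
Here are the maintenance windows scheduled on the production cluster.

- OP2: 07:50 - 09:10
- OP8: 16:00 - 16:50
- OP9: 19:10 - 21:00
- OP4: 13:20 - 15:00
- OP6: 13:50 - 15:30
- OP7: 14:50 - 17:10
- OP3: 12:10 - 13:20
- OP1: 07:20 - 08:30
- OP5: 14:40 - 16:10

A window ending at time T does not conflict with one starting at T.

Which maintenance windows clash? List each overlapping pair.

OP1 & OP2, OP4 & OP5, OP4 & OP6, OP4 & OP7, OP5 & OP6, OP5 & OP7, OP5 & OP8, OP6 & OP7, OP7 & OP8

Sorted by start: OP1, OP2, OP3, OP4, OP6, OP5, OP7, OP8, OP9.
OP2 starts before OP1 ends → OP1 and OP2 overlap.
OP3 starts after OP1 ends; OP1 is clear from here.
OP3 starts after OP2 ends; OP2 is clear from here.
OP4 starts exactly when OP3 ends (back-to-back, no overlap); OP3 is clear from here.
OP6 starts before OP4 ends → OP4 and OP6 overlap.
OP5 starts before OP4 ends → OP4 and OP5 overlap.
OP7 starts before OP4 ends → OP4 and OP7 overlap.
OP8 starts after OP4 ends; OP4 is clear from here.
OP5 starts before OP6 ends → OP6 and OP5 overlap.
OP7 starts before OP6 ends → OP6 and OP7 overlap.
OP8 starts after OP6 ends; OP6 is clear from here.
OP7 starts before OP5 ends → OP5 and OP7 overlap.
OP8 starts before OP5 ends → OP5 and OP8 overlap.
OP9 starts after OP5 ends.
OP8 starts before OP7 ends → OP7 and OP8 overlap.
OP9 starts after OP7 ends.
OP9 starts after OP8 ends.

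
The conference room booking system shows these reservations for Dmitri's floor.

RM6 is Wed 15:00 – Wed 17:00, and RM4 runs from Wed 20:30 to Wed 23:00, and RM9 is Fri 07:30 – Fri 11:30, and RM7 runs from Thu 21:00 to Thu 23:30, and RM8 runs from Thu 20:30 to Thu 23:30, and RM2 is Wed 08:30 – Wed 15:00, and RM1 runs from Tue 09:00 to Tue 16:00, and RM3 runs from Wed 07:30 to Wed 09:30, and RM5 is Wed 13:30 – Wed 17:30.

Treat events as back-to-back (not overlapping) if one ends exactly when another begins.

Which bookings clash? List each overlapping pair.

Sorted by start: RM1, RM3, RM2, RM5, RM6, RM4, RM8, RM7, RM9.
RM3 starts after RM1 ends, so RM1 has no further overlaps.
RM2 starts before RM3 ends → RM3 and RM2 overlap.
RM5 starts after RM3 ends, so RM3 has no further overlaps.
RM5 starts before RM2 ends → RM2 and RM5 overlap.
RM6 starts exactly when RM2 ends (back-to-back, no overlap), so RM2 has no further overlaps.
RM6 starts before RM5 ends → RM5 and RM6 overlap.
RM4 starts after RM5 ends, so RM5 has no further overlaps.
RM4 starts after RM6 ends, so RM6 has no further overlaps.
RM8 starts after RM4 ends, so RM4 has no further overlaps.
RM7 starts before RM8 ends → RM8 and RM7 overlap.
RM9 starts after RM8 ends.
RM9 starts after RM7 ends.

RM2 & RM3, RM2 & RM5, RM5 & RM6, RM7 & RM8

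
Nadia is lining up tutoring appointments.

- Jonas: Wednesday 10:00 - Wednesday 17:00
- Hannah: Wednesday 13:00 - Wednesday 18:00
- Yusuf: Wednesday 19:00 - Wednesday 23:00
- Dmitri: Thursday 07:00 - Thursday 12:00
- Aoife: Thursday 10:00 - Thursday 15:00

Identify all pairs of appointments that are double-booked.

Sorted by start: Jonas, Hannah, Yusuf, Dmitri, Aoife.
Hannah starts before Jonas ends → Jonas and Hannah overlap.
Yusuf starts after Jonas ends, so nothing later overlaps Jonas either.
Yusuf starts after Hannah ends, so nothing later overlaps Hannah either.
Dmitri starts after Yusuf ends, so nothing later overlaps Yusuf either.
Aoife starts before Dmitri ends → Dmitri and Aoife overlap.

Aoife & Dmitri, Hannah & Jonas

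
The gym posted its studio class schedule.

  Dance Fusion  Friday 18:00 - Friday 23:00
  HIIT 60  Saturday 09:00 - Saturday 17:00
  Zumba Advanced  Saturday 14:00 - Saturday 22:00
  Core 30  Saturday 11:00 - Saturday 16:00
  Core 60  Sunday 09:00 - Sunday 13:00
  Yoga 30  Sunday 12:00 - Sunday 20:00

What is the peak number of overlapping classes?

3

Sweep the timeline, counting +1 at each start and −1 at each end (ends before starts at a tie):
Friday 18:00 start Dance Fusion → 1
Friday 23:00 end Dance Fusion → 0
Saturday 09:00 start HIIT 60 → 1
Saturday 11:00 start Core 30 → 2
Saturday 14:00 start Zumba Advanced → 3
Saturday 16:00 end Core 30 → 2
Saturday 17:00 end HIIT 60 → 1
Saturday 22:00 end Zumba Advanced → 0
Sunday 09:00 start Core 60 → 1
Sunday 12:00 start Yoga 30 → 2
Sunday 13:00 end Core 60 → 1
Sunday 20:00 end Yoga 30 → 0
Peak is 3, at Saturday 14:00 (Core 30, HIIT 60, Zumba Advanced).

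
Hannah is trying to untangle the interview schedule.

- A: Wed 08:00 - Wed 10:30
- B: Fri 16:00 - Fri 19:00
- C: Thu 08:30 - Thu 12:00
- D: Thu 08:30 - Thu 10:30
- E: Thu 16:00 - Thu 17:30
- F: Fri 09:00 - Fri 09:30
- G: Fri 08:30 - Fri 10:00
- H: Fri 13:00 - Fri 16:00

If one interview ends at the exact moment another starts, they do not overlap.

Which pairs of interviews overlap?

C & D, F & G

Sorted by start: A, C, D, E, G, F, H, B.
C starts after A ends, so nothing later overlaps A either.
D starts before C ends → C and D overlap.
E starts after C ends, so nothing later overlaps C either.
E starts after D ends, so nothing later overlaps D either.
G starts after E ends, so nothing later overlaps E either.
F starts before G ends → G and F overlap.
H starts after G ends, so nothing later overlaps G either.
H starts after F ends, so nothing later overlaps F either.
B starts exactly when H ends (back-to-back, no overlap).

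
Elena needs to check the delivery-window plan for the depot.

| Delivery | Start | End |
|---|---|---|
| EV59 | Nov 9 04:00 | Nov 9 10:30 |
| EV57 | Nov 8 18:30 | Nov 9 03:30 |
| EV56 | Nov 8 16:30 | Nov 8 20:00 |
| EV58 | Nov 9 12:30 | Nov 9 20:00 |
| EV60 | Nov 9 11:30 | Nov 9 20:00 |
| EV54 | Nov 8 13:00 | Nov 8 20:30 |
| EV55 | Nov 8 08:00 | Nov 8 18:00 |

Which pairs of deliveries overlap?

Sorted by start: EV55, EV54, EV56, EV57, EV59, EV60, EV58.
EV54 starts before EV55 ends → EV55 and EV54 overlap.
EV56 starts before EV55 ends → EV55 and EV56 overlap.
EV57 starts after EV55 ends — done with EV55.
EV56 starts before EV54 ends → EV54 and EV56 overlap.
EV57 starts before EV54 ends → EV54 and EV57 overlap.
EV59 starts after EV54 ends — done with EV54.
EV57 starts before EV56 ends → EV56 and EV57 overlap.
EV59 starts after EV56 ends — done with EV56.
EV59 starts after EV57 ends — done with EV57.
EV60 starts after EV59 ends — done with EV59.
EV58 starts before EV60 ends → EV60 and EV58 overlap.

EV54 & EV55, EV54 & EV56, EV54 & EV57, EV55 & EV56, EV56 & EV57, EV58 & EV60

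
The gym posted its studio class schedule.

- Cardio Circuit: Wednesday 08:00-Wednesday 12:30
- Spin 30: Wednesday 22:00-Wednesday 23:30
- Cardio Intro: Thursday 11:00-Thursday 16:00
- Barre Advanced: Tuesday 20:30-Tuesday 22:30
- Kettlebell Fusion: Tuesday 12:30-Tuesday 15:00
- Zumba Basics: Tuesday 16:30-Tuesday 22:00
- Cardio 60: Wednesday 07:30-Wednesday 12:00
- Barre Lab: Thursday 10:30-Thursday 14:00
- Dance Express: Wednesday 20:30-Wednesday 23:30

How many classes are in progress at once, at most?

2

Sort all start/end points and keep a running count:
Tuesday 12:30 start Kettlebell Fusion → 1
Tuesday 15:00 end Kettlebell Fusion → 0
Tuesday 16:30 start Zumba Basics → 1
Tuesday 20:30 start Barre Advanced → 2
Tuesday 22:00 end Zumba Basics → 1
Tuesday 22:30 end Barre Advanced → 0
Wednesday 07:30 start Cardio 60 → 1
Wednesday 08:00 start Cardio Circuit → 2
Wednesday 12:00 end Cardio 60 → 1
Wednesday 12:30 end Cardio Circuit → 0
Wednesday 20:30 start Dance Express → 1
Wednesday 22:00 start Spin 30 → 2
Wednesday 23:30 end Dance Express → 1
Wednesday 23:30 end Spin 30 → 0
Thursday 10:30 start Barre Lab → 1
Thursday 11:00 start Cardio Intro → 2
Thursday 14:00 end Barre Lab → 1
Thursday 16:00 end Cardio Intro → 0
Peak is 2, at Tuesday 20:30 (Barre Advanced, Zumba Basics).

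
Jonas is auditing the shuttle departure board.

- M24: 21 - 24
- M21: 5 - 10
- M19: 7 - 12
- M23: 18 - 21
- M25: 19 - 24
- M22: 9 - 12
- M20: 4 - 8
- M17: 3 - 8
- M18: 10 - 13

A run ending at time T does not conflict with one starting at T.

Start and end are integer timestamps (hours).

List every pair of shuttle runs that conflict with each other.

Check each pair: they overlap iff neither finishes before the other starts.
Sorted by start: M17, M20, M21, M19, M22, M18, M23, M25, M24.
M20 starts before M17 ends → M17 and M20 overlap.
M21 starts before M17 ends → M17 and M21 overlap.
M19 starts before M17 ends → M17 and M19 overlap.
M22 starts after M17 ends — done with M17.
M21 starts before M20 ends → M20 and M21 overlap.
M19 starts before M20 ends → M20 and M19 overlap.
M22 starts after M20 ends — done with M20.
M19 starts before M21 ends → M21 and M19 overlap.
M22 starts before M21 ends → M21 and M22 overlap.
M18 starts exactly when M21 ends (back-to-back, no overlap) — done with M21.
M22 starts before M19 ends → M19 and M22 overlap.
M18 starts before M19 ends → M19 and M18 overlap.
M23 starts after M19 ends — done with M19.
M18 starts before M22 ends → M22 and M18 overlap.
M23 starts after M22 ends — done with M22.
M23 starts after M18 ends — done with M18.
M25 starts before M23 ends → M23 and M25 overlap.
M24 starts exactly when M23 ends (back-to-back, no overlap).
M24 starts before M25 ends → M25 and M24 overlap.

M17 & M19, M17 & M20, M17 & M21, M18 & M19, M18 & M22, M19 & M20, M19 & M21, M19 & M22, M20 & M21, M21 & M22, M23 & M25, M24 & M25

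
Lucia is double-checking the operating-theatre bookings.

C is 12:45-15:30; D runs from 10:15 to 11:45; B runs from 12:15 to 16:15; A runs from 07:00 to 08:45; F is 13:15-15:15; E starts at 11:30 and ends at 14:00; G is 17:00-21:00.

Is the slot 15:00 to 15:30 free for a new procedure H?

A: ends 08:45 at or before H starts 15:00 → clear.
D: ends 11:45 at or before H starts 15:00 → clear.
E: ends 14:00 at or before H starts 15:00 → clear.
B: starts 12:15 before H ends 15:30, and ends 16:15 after H starts 15:00 → overlap.
C: starts 12:45 before H ends 15:30, and ends 15:30 after H starts 15:00 → overlap.
F: starts 13:15 before H ends 15:30, and ends 15:15 after H starts 15:00 → overlap.
G: starts 17:00 at or after H ends 15:30 → clear.
H overlaps B, C, F.

No — it overlaps B, C, F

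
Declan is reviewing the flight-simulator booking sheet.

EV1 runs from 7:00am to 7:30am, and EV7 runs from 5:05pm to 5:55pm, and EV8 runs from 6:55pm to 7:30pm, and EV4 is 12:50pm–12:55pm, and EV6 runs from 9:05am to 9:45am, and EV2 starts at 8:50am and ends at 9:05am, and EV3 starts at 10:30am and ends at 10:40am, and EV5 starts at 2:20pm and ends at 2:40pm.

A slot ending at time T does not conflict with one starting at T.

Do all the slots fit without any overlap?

Check each pair: they overlap iff neither finishes before the other starts.
Sorted by start: EV1, EV2, EV6, EV3, EV4, EV5, EV7, EV8.
EV2 starts after EV1 ends — done with EV1.
EV6 starts exactly when EV2 ends (back-to-back, no overlap) — done with EV2.
EV3 starts after EV6 ends — done with EV6.
EV4 starts after EV3 ends — done with EV3.
EV5 starts after EV4 ends — done with EV4.
EV7 starts after EV5 ends — done with EV5.
EV8 starts after EV7 ends.
Every pair is clear; the schedule has no overlaps.

Yes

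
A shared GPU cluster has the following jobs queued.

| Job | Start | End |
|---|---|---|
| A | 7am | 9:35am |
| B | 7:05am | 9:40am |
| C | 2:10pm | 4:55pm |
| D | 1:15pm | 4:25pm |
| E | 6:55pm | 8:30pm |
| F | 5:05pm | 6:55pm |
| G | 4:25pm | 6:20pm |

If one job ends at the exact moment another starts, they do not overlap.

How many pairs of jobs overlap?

4

Sorted by start: A, B, D, C, G, F, E.
B starts before A ends → A and B overlap.
D starts after A ends; A is clear from here.
D starts after B ends; B is clear from here.
C starts before D ends → D and C overlap.
G starts exactly when D ends (back-to-back, no overlap); D is clear from here.
G starts before C ends → C and G overlap.
F starts after C ends; C is clear from here.
F starts before G ends → G and F overlap.
E starts after G ends.
E starts exactly when F ends (back-to-back, no overlap).
Overlapping pairs: A & B, C & D, C & G, F & G — 4 in total.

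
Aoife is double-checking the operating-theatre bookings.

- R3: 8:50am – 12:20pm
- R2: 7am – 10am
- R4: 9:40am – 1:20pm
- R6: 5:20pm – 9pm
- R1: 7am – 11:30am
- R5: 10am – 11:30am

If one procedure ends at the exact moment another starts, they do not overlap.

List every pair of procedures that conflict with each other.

Sorted by start: R1, R2, R3, R4, R5, R6.
R2 starts before R1 ends → R1 and R2 overlap.
R3 starts before R1 ends → R1 and R3 overlap.
R4 starts before R1 ends → R1 and R4 overlap.
R5 starts before R1 ends → R1 and R5 overlap.
R6 starts after R1 ends.
R3 starts before R2 ends → R2 and R3 overlap.
R4 starts before R2 ends → R2 and R4 overlap.
R5 starts exactly when R2 ends (back-to-back, no overlap), so nothing later overlaps R2 either.
R4 starts before R3 ends → R3 and R4 overlap.
R5 starts before R3 ends → R3 and R5 overlap.
R6 starts after R3 ends.
R5 starts before R4 ends → R4 and R5 overlap.
R6 starts after R4 ends.
R6 starts after R5 ends.

R1 & R2, R1 & R3, R1 & R4, R1 & R5, R2 & R3, R2 & R4, R3 & R4, R3 & R5, R4 & R5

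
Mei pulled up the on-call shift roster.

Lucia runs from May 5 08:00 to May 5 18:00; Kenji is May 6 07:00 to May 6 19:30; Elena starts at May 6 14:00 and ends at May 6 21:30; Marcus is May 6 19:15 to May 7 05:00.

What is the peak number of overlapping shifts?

Sweep the timeline, counting +1 at each start and −1 at each end (ends before starts at a tie):
May 5 08:00 start Lucia → 1
May 5 18:00 end Lucia → 0
May 6 07:00 start Kenji → 1
May 6 14:00 start Elena → 2
May 6 19:15 start Marcus → 3
May 6 19:30 end Kenji → 2
May 6 21:30 end Elena → 1
May 7 05:00 end Marcus → 0
Peak is 3, at May 6 19:15 (Elena, Kenji, Marcus).

3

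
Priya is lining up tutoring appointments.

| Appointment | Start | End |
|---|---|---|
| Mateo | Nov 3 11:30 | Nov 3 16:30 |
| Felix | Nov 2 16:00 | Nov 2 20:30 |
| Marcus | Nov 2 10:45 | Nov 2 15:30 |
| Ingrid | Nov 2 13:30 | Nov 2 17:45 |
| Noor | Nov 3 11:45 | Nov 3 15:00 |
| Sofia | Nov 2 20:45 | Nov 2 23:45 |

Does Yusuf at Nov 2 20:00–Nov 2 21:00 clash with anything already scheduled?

Yes — it overlaps Felix, Sofia

Marcus: ends Nov 2 15:30 at or before Yusuf starts Nov 2 20:00 → clear.
Ingrid: ends Nov 2 17:45 at or before Yusuf starts Nov 2 20:00 → clear.
Felix: starts Nov 2 16:00 before Yusuf ends Nov 2 21:00, and ends Nov 2 20:30 after Yusuf starts Nov 2 20:00 → overlap.
Sofia: starts Nov 2 20:45 before Yusuf ends Nov 2 21:00, and ends Nov 2 23:45 after Yusuf starts Nov 2 20:00 → overlap.
Mateo: starts Nov 3 11:30 at or after Yusuf ends Nov 2 21:00 → clear.
Noor: starts Nov 3 11:45 at or after Yusuf ends Nov 2 21:00 → clear.
Yusuf overlaps Felix, Sofia.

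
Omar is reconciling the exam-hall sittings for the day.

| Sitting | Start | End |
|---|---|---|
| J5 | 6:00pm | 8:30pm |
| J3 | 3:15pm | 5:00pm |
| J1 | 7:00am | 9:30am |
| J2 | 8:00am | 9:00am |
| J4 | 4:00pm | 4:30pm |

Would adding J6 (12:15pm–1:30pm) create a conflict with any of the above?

J1: ends 9:30am at or before J6 starts 12:15pm → clear.
J2: ends 9:00am at or before J6 starts 12:15pm → clear.
J3: starts 3:15pm at or after J6 ends 1:30pm → clear.
J4: starts 4:00pm at or after J6 ends 1:30pm → clear.
J5: starts 6:00pm at or after J6 ends 1:30pm → clear.

No — it doesn't clash with anything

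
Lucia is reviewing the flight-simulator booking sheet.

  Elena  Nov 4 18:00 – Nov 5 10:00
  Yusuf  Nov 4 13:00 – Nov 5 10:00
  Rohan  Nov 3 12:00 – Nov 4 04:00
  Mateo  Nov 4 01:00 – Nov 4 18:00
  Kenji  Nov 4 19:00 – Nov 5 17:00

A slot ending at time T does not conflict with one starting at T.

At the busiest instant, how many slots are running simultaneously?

Walk through starts and ends in time order (an end at T is processed before a start at T):
Nov 3 12:00 start Rohan → 1
Nov 4 01:00 start Mateo → 2
Nov 4 04:00 end Rohan → 1
Nov 4 13:00 start Yusuf → 2
Nov 4 18:00 end Mateo → 1
Nov 4 18:00 start Elena → 2
Nov 4 19:00 start Kenji → 3
Nov 5 10:00 end Elena → 2
Nov 5 10:00 end Yusuf → 1
Nov 5 17:00 end Kenji → 0
Peak is 3, at Nov 4 19:00 (Elena, Kenji, Yusuf).

3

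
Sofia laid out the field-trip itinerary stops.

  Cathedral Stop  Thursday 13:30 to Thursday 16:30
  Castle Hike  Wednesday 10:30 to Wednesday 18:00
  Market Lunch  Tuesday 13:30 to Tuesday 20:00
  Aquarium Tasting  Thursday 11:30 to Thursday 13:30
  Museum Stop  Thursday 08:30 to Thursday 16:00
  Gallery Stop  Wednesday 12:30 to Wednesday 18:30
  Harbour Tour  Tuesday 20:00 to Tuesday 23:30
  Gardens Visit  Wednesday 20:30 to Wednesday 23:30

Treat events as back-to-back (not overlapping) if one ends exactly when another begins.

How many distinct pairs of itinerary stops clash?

Sorted by start: Market Lunch, Harbour Tour, Castle Hike, Gallery Stop, Gardens Visit, Museum Stop, Aquarium Tasting, Cathedral Stop.
Harbour Tour starts exactly when Market Lunch ends (back-to-back, no overlap); Market Lunch is clear from here.
Castle Hike starts after Harbour Tour ends; Harbour Tour is clear from here.
Gallery Stop starts before Castle Hike ends → Castle Hike and Gallery Stop overlap.
Gardens Visit starts after Castle Hike ends; Castle Hike is clear from here.
Gardens Visit starts after Gallery Stop ends; Gallery Stop is clear from here.
Museum Stop starts after Gardens Visit ends; Gardens Visit is clear from here.
Aquarium Tasting starts before Museum Stop ends → Museum Stop and Aquarium Tasting overlap.
Cathedral Stop starts before Museum Stop ends → Museum Stop and Cathedral Stop overlap.
Cathedral Stop starts exactly when Aquarium Tasting ends (back-to-back, no overlap).
Overlapping pairs: Aquarium Tasting & Museum Stop, Castle Hike & Gallery Stop, Cathedral Stop & Museum Stop — 3 in total.

3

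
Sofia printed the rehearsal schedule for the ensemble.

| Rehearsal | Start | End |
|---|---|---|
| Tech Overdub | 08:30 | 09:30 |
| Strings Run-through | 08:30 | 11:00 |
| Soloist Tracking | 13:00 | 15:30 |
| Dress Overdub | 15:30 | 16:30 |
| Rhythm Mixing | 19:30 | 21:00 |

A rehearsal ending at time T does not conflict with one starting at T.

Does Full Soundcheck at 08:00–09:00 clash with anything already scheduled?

Yes — it overlaps Strings Run-through, Tech Overdub

Tech Overdub: starts 08:30 before Full Soundcheck ends 09:00, and ends 09:30 after Full Soundcheck starts 08:00 → overlap.
Strings Run-through: starts 08:30 before Full Soundcheck ends 09:00, and ends 11:00 after Full Soundcheck starts 08:00 → overlap.
Soloist Tracking: starts 13:00 at or after Full Soundcheck ends 09:00 → clear.
Dress Overdub: starts 15:30 at or after Full Soundcheck ends 09:00 → clear.
Rhythm Mixing: starts 19:30 at or after Full Soundcheck ends 09:00 → clear.
Full Soundcheck overlaps Tech Overdub, Strings Run-through.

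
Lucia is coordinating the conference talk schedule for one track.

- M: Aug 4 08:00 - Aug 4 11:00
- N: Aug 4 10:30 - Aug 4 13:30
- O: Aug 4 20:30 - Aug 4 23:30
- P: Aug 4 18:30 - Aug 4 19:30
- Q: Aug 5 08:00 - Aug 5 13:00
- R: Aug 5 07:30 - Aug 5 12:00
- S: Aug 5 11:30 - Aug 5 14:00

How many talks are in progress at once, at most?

Sort all start/end points and keep a running count:
Aug 4 08:00 start M → 1
Aug 4 10:30 start N → 2
Aug 4 11:00 end M → 1
Aug 4 13:30 end N → 0
Aug 4 18:30 start P → 1
Aug 4 19:30 end P → 0
Aug 4 20:30 start O → 1
Aug 4 23:30 end O → 0
Aug 5 07:30 start R → 1
Aug 5 08:00 start Q → 2
Aug 5 11:30 start S → 3
Aug 5 12:00 end R → 2
Aug 5 13:00 end Q → 1
Aug 5 14:00 end S → 0
Peak is 3, at Aug 5 11:30 (Q, R, S).

3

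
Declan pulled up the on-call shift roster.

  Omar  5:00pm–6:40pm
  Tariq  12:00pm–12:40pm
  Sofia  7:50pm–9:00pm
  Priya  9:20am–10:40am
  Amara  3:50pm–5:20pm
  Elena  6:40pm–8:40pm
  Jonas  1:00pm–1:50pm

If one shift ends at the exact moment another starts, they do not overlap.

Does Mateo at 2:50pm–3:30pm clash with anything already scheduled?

Priya: ends 10:40am at or before Mateo starts 2:50pm → clear.
Tariq: ends 12:40pm at or before Mateo starts 2:50pm → clear.
Jonas: ends 1:50pm at or before Mateo starts 2:50pm → clear.
Amara: starts 3:50pm at or after Mateo ends 3:30pm → clear.
Omar: starts 5:00pm at or after Mateo ends 3:30pm → clear.
Elena: starts 6:40pm at or after Mateo ends 3:30pm → clear.
Sofia: starts 7:50pm at or after Mateo ends 3:30pm → clear.

No — it doesn't clash with anything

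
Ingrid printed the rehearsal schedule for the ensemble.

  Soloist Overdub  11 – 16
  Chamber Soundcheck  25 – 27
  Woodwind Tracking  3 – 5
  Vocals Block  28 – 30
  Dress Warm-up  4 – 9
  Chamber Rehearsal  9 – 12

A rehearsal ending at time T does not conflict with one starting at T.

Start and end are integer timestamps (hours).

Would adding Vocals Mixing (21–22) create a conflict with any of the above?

No — it doesn't clash with anything

Woodwind Tracking: ends 5 at or before Vocals Mixing starts 21 → clear.
Dress Warm-up: ends 9 at or before Vocals Mixing starts 21 → clear.
Chamber Rehearsal: ends 12 at or before Vocals Mixing starts 21 → clear.
Soloist Overdub: ends 16 at or before Vocals Mixing starts 21 → clear.
Chamber Soundcheck: starts 25 at or after Vocals Mixing ends 22 → clear.
Vocals Block: starts 28 at or after Vocals Mixing ends 22 → clear.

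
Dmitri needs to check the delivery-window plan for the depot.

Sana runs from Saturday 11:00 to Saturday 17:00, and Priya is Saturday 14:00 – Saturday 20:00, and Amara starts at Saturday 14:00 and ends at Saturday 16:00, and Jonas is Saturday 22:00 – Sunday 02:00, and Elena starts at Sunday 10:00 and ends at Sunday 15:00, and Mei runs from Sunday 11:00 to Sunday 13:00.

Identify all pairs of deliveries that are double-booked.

Sorted by start: Sana, Priya, Amara, Jonas, Elena, Mei.
Priya starts before Sana ends → Sana and Priya overlap.
Amara starts before Sana ends → Sana and Amara overlap.
Jonas starts after Sana ends, so nothing later overlaps Sana either.
Amara starts before Priya ends → Priya and Amara overlap.
Jonas starts after Priya ends, so nothing later overlaps Priya either.
Jonas starts after Amara ends, so nothing later overlaps Amara either.
Elena starts after Jonas ends, so nothing later overlaps Jonas either.
Mei starts before Elena ends → Elena and Mei overlap.

Amara & Priya, Amara & Sana, Elena & Mei, Priya & Sana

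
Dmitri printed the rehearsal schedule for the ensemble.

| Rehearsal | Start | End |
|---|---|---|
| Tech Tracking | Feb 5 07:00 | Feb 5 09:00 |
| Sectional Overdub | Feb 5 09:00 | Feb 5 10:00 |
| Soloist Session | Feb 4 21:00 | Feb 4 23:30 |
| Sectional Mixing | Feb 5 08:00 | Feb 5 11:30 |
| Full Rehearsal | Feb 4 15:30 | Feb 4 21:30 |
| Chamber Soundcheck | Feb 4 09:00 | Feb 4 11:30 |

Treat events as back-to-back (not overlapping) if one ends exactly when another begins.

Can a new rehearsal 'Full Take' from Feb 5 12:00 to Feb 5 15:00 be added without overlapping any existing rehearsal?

Chamber Soundcheck: ends Feb 4 11:30 at or before Full Take starts Feb 5 12:00 → clear.
Full Rehearsal: ends Feb 4 21:30 at or before Full Take starts Feb 5 12:00 → clear.
Soloist Session: ends Feb 4 23:30 at or before Full Take starts Feb 5 12:00 → clear.
Tech Tracking: ends Feb 5 09:00 at or before Full Take starts Feb 5 12:00 → clear.
Sectional Mixing: ends Feb 5 11:30 at or before Full Take starts Feb 5 12:00 → clear.
Sectional Overdub: ends Feb 5 10:00 at or before Full Take starts Feb 5 12:00 → clear.

Yes — the slot is free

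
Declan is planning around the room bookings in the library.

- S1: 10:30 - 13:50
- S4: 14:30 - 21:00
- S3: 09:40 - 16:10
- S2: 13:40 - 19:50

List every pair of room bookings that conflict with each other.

Check each pair: they overlap iff neither finishes before the other starts.
Sorted by start: S3, S1, S2, S4.
S1 starts before S3 ends → S3 and S1 overlap.
S2 starts before S3 ends → S3 and S2 overlap.
S4 starts before S3 ends → S3 and S4 overlap.
S2 starts before S1 ends → S1 and S2 overlap.
S4 starts after S1 ends.
S4 starts before S2 ends → S2 and S4 overlap.

S1 & S2, S1 & S3, S2 & S3, S2 & S4, S3 & S4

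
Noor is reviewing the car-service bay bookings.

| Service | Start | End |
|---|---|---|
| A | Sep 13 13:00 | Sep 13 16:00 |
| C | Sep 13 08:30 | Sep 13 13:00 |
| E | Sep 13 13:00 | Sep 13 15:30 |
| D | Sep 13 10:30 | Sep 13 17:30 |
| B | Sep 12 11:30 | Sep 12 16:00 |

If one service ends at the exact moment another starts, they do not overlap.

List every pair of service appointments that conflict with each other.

A & D, A & E, C & D, D & E

Check each pair: they overlap iff neither finishes before the other starts.
Sorted by start: B, C, D, A, E.
C starts after B ends, so B has no further overlaps.
D starts before C ends → C and D overlap.
A starts exactly when C ends (back-to-back, no overlap), so C has no further overlaps.
A starts before D ends → D and A overlap.
E starts before D ends → D and E overlap.
E starts before A ends → A and E overlap.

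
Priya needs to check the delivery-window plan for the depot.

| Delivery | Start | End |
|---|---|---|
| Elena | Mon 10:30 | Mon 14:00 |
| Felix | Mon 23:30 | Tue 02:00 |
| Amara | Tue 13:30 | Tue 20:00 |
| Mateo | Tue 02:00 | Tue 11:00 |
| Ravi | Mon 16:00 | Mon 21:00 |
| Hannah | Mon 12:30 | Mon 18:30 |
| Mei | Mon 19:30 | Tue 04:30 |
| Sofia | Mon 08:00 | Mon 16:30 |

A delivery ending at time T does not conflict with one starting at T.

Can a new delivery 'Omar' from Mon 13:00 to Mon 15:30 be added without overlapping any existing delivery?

Sofia: starts Mon 08:00 before Omar ends Mon 15:30, and ends Mon 16:30 after Omar starts Mon 13:00 → overlap.
Elena: starts Mon 10:30 before Omar ends Mon 15:30, and ends Mon 14:00 after Omar starts Mon 13:00 → overlap.
Hannah: starts Mon 12:30 before Omar ends Mon 15:30, and ends Mon 18:30 after Omar starts Mon 13:00 → overlap.
Ravi: starts Mon 16:00 at or after Omar ends Mon 15:30 → clear.
Mei: starts Mon 19:30 at or after Omar ends Mon 15:30 → clear.
Felix: starts Mon 23:30 at or after Omar ends Mon 15:30 → clear.
Mateo: starts Tue 02:00 at or after Omar ends Mon 15:30 → clear.
Amara: starts Tue 13:30 at or after Omar ends Mon 15:30 → clear.
Omar overlaps Sofia, Elena, Hannah.

No — it overlaps Elena, Hannah, Sofia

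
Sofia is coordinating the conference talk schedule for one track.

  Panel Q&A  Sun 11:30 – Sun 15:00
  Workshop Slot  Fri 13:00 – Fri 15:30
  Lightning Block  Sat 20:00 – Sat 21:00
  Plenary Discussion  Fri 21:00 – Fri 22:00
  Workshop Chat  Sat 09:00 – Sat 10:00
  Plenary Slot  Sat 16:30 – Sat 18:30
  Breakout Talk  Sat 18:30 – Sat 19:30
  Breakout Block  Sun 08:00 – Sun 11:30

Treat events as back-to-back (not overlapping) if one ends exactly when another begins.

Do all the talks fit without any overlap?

Two intervals overlap when each starts before the other ends.
Sorted by start: Workshop Slot, Plenary Discussion, Workshop Chat, Plenary Slot, Breakout Talk, Lightning Block, Breakout Block, Panel Q&A.
Plenary Discussion starts after Workshop Slot ends, so nothing later overlaps Workshop Slot either.
Workshop Chat starts after Plenary Discussion ends, so nothing later overlaps Plenary Discussion either.
Plenary Slot starts after Workshop Chat ends, so nothing later overlaps Workshop Chat either.
Breakout Talk starts exactly when Plenary Slot ends (back-to-back, no overlap), so nothing later overlaps Plenary Slot either.
Lightning Block starts after Breakout Talk ends, so nothing later overlaps Breakout Talk either.
Breakout Block starts after Lightning Block ends, so nothing later overlaps Lightning Block either.
Panel Q&A starts exactly when Breakout Block ends (back-to-back, no overlap).
Every pair is clear; the schedule has no overlaps.

Yes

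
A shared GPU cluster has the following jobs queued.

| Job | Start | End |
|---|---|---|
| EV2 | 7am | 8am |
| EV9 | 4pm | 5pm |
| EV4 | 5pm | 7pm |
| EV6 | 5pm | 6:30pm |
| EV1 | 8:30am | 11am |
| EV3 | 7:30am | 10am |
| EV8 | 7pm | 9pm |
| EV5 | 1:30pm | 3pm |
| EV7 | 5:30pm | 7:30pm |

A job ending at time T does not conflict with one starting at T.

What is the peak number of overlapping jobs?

Walk through starts and ends in time order (an end at T is processed before a start at T):
7am start EV2 → 1
7:30am start EV3 → 2
8am end EV2 → 1
8:30am start EV1 → 2
10am end EV3 → 1
11am end EV1 → 0
1:30pm start EV5 → 1
3pm end EV5 → 0
4pm start EV9 → 1
5pm end EV9 → 0
5pm start EV4 → 1
5pm start EV6 → 2
5:30pm start EV7 → 3
6:30pm end EV6 → 2
7pm end EV4 → 1
7pm start EV8 → 2
7:30pm end EV7 → 1
9pm end EV8 → 0
Peak is 3, at 5:30pm (EV4, EV6, EV7).

3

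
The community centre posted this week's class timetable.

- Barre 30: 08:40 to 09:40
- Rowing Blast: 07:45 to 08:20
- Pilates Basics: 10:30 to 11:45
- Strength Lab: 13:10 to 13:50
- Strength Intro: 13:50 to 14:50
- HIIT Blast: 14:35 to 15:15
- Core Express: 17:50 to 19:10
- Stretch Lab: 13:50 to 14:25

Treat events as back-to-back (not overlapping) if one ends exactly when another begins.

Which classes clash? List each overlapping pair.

HIIT Blast & Strength Intro, Strength Intro & Stretch Lab

Sorted by start: Rowing Blast, Barre 30, Pilates Basics, Strength Lab, Strength Intro, Stretch Lab, HIIT Blast, Core Express.
Barre 30 starts after Rowing Blast ends, so nothing later overlaps Rowing Blast either.
Pilates Basics starts after Barre 30 ends, so nothing later overlaps Barre 30 either.
Strength Lab starts after Pilates Basics ends, so nothing later overlaps Pilates Basics either.
Strength Intro starts exactly when Strength Lab ends (back-to-back, no overlap), so nothing later overlaps Strength Lab either.
Stretch Lab starts before Strength Intro ends → Strength Intro and Stretch Lab overlap.
HIIT Blast starts before Strength Intro ends → Strength Intro and HIIT Blast overlap.
Core Express starts after Strength Intro ends.
HIIT Blast starts after Stretch Lab ends, so nothing later overlaps Stretch Lab either.
Core Express starts after HIIT Blast ends.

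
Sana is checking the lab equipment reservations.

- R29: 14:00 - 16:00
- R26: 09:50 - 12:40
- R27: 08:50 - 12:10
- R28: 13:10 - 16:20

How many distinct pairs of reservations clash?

Sorted by start: R27, R26, R28, R29.
R26 starts before R27 ends → R27 and R26 overlap.
R28 starts after R27 ends; R27 is clear from here.
R28 starts after R26 ends; R26 is clear from here.
R29 starts before R28 ends → R28 and R29 overlap.
Overlapping pairs: R26 & R27, R28 & R29 — 2 in total.

2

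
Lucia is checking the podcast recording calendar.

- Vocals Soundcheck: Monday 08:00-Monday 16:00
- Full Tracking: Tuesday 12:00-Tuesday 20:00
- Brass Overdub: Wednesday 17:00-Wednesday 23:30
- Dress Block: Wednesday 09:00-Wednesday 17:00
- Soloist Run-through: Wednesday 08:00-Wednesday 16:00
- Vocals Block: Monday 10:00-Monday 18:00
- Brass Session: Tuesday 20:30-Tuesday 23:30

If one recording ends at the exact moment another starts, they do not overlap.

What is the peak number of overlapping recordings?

Sort all start/end points and keep a running count:
Monday 08:00 start Vocals Soundcheck → 1
Monday 10:00 start Vocals Block → 2
Monday 16:00 end Vocals Soundcheck → 1
Monday 18:00 end Vocals Block → 0
Tuesday 12:00 start Full Tracking → 1
Tuesday 20:00 end Full Tracking → 0
Tuesday 20:30 start Brass Session → 1
Tuesday 23:30 end Brass Session → 0
Wednesday 08:00 start Soloist Run-through → 1
Wednesday 09:00 start Dress Block → 2
Wednesday 16:00 end Soloist Run-through → 1
Wednesday 17:00 end Dress Block → 0
Wednesday 17:00 start Brass Overdub → 1
Wednesday 23:30 end Brass Overdub → 0
Peak is 2, at Monday 10:00 (Vocals Block, Vocals Soundcheck).

2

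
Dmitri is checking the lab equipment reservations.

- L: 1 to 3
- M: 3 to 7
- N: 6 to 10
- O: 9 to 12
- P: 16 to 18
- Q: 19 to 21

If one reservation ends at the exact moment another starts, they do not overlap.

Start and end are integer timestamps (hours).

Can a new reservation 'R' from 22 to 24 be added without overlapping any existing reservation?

Yes — the slot is free

L: ends 3 at or before R starts 22 → clear.
M: ends 7 at or before R starts 22 → clear.
N: ends 10 at or before R starts 22 → clear.
O: ends 12 at or before R starts 22 → clear.
P: ends 18 at or before R starts 22 → clear.
Q: ends 21 at or before R starts 22 → clear.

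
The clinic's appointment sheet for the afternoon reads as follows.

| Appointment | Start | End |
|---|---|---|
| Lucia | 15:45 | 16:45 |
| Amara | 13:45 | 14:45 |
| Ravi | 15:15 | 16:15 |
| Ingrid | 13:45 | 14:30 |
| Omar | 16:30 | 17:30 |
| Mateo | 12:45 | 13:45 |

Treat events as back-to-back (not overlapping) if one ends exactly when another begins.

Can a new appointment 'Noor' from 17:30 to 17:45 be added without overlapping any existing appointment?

Mateo: ends 13:45 at or before Noor starts 17:30 → clear.
Ingrid: ends 14:30 at or before Noor starts 17:30 → clear.
Amara: ends 14:45 at or before Noor starts 17:30 → clear.
Ravi: ends 16:15 at or before Noor starts 17:30 → clear.
Lucia: ends 16:45 at or before Noor starts 17:30 → clear.
Omar: ends 17:30 at or before Noor starts 17:30 → clear.

Yes — the slot is free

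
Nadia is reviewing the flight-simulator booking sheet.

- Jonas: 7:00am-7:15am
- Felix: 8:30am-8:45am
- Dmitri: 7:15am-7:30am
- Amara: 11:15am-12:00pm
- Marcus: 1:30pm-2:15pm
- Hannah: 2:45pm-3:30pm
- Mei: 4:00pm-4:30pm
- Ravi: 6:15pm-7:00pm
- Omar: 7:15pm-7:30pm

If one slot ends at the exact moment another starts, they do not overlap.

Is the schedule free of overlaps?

Check each pair: they overlap iff neither finishes before the other starts.
Sorted by start: Jonas, Dmitri, Felix, Amara, Marcus, Hannah, Mei, Ravi, Omar.
Dmitri starts exactly when Jonas ends (back-to-back, no overlap) — done with Jonas.
Felix starts after Dmitri ends — done with Dmitri.
Amara starts after Felix ends — done with Felix.
Marcus starts after Amara ends — done with Amara.
Hannah starts after Marcus ends — done with Marcus.
Mei starts after Hannah ends — done with Hannah.
Ravi starts after Mei ends — done with Mei.
Omar starts after Ravi ends.
Every pair is clear; the schedule has no overlaps.

Yes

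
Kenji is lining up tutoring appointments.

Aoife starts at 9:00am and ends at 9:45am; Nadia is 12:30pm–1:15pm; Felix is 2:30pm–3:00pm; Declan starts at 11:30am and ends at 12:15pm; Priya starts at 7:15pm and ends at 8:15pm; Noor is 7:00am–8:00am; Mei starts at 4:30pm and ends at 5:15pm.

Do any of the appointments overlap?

No

Sorted by start: Noor, Aoife, Declan, Nadia, Felix, Mei, Priya.
Aoife starts after Noor ends — done with Noor.
Declan starts after Aoife ends — done with Aoife.
Nadia starts after Declan ends — done with Declan.
Felix starts after Nadia ends — done with Nadia.
Mei starts after Felix ends — done with Felix.
Priya starts after Mei ends.
Every pair is clear; the schedule has no overlaps.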